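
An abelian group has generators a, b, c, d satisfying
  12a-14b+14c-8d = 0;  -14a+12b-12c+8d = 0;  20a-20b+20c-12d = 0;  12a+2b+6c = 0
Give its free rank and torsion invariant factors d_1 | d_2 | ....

rank_ℚ(R)=4; free=4−4=0
SNF(R) diag = [2, 2, 4, 8] → torsion [2, 2, 4, 8]

Answer: M ≅ ℤ/2 ⊕ ℤ/2 ⊕ ℤ/4 ⊕ ℤ/8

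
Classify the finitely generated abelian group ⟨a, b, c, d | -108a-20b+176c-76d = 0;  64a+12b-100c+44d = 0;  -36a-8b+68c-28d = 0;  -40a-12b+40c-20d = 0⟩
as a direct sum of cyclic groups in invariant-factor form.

Answer: M ≅ ℤ/4 ⊕ ℤ/4 ⊕ ℤ/12 ⊕ ℤ/12

Derivation:
rank_ℚ(R)=4; free=4−4=0
SNF(R) diag = [4, 4, 12, 12] → torsion [4, 4, 12, 12]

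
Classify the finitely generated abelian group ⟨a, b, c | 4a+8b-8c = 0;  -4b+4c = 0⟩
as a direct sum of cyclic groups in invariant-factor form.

Answer: M ≅ ℤ^1 ⊕ ℤ/4 ⊕ ℤ/4

Derivation:
rank_ℚ(R)=2; free=3−2=1
SNF(R) diag = [4, 4] → torsion [4, 4]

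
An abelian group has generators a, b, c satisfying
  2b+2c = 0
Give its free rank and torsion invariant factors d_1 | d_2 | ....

Answer: M ≅ ℤ^2 ⊕ ℤ/2

Derivation:
rank_ℚ(R)=1; free=3−1=2
SNF(R) diag = [2] → torsion [2]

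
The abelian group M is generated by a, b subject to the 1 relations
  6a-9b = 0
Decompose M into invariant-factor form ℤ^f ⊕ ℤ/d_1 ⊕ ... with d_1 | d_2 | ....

rank_ℚ(R)=1; free=2−1=1
SNF(R) diag = [3] → torsion [3]

Answer: M ≅ ℤ^1 ⊕ ℤ/3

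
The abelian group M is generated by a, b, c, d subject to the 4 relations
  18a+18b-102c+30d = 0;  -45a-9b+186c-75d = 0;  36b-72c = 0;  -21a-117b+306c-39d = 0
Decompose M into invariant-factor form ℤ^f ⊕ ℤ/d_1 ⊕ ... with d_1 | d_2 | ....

rank_ℚ(R)=4; free=4−4=0
SNF(R) diag = [3, 6, 12, 36] → torsion [3, 6, 12, 36]

Answer: M ≅ ℤ/3 ⊕ ℤ/6 ⊕ ℤ/12 ⊕ ℤ/36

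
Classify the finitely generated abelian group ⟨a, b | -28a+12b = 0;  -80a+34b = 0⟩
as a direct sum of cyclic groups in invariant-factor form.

rank_ℚ(R)=2; free=2−2=0
SNF(R) diag = [2, 4] → torsion [2, 4]

Answer: M ≅ ℤ/2 ⊕ ℤ/4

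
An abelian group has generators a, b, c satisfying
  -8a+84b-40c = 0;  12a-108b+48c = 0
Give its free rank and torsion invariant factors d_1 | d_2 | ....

Answer: M ≅ ℤ^1 ⊕ ℤ/4 ⊕ ℤ/12

Derivation:
rank_ℚ(R)=2; free=3−2=1
SNF(R) diag = [4, 12] → torsion [4, 12]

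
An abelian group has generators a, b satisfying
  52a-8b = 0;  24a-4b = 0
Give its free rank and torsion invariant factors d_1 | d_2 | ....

Answer: M ≅ ℤ/4 ⊕ ℤ/4

Derivation:
rank_ℚ(R)=2; free=2−2=0
SNF(R) diag = [4, 4] → torsion [4, 4]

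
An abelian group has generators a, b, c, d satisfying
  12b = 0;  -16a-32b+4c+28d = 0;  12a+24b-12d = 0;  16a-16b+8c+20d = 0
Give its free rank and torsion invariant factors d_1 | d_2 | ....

Answer: M ≅ ℤ/4 ⊕ ℤ/12 ⊕ ℤ/12 ⊕ ℤ/12

Derivation:
rank_ℚ(R)=4; free=4−4=0
SNF(R) diag = [4, 12, 12, 12] → torsion [4, 12, 12, 12]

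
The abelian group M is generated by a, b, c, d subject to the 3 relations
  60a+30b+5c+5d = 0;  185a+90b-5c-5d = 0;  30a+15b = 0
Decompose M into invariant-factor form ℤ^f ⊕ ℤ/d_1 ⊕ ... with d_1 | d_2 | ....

Answer: M ≅ ℤ^1 ⊕ ℤ/5 ⊕ ℤ/5 ⊕ ℤ/15

Derivation:
rank_ℚ(R)=3; free=4−3=1
SNF(R) diag = [5, 5, 15] → torsion [5, 5, 15]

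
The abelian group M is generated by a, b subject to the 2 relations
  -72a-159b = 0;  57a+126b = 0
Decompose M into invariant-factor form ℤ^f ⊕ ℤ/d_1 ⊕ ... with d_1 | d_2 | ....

rank_ℚ(R)=2; free=2−2=0
SNF(R) diag = [3, 3] → torsion [3, 3]

Answer: M ≅ ℤ/3 ⊕ ℤ/3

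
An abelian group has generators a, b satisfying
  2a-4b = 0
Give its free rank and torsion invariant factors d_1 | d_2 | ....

rank_ℚ(R)=1; free=2−1=1
SNF(R) diag = [2] → torsion [2]

Answer: M ≅ ℤ^1 ⊕ ℤ/2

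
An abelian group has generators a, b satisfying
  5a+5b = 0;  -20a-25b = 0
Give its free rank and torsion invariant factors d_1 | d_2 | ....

rank_ℚ(R)=2; free=2−2=0
SNF(R) diag = [5, 5] → torsion [5, 5]

Answer: M ≅ ℤ/5 ⊕ ℤ/5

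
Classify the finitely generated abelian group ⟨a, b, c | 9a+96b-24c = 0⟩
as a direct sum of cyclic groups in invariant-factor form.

rank_ℚ(R)=1; free=3−1=2
SNF(R) diag = [3] → torsion [3]

Answer: M ≅ ℤ^2 ⊕ ℤ/3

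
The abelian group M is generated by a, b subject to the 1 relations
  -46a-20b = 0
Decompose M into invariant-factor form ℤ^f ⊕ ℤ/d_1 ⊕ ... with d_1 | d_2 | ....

Answer: M ≅ ℤ^1 ⊕ ℤ/2

Derivation:
rank_ℚ(R)=1; free=2−1=1
SNF(R) diag = [2] → torsion [2]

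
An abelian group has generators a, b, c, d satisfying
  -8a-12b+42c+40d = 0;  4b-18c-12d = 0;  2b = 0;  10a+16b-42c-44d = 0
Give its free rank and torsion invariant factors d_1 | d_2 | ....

Answer: M ≅ ℤ/2 ⊕ ℤ/2 ⊕ ℤ/6 ⊕ ℤ/12

Derivation:
rank_ℚ(R)=4; free=4−4=0
SNF(R) diag = [2, 2, 6, 12] → torsion [2, 2, 6, 12]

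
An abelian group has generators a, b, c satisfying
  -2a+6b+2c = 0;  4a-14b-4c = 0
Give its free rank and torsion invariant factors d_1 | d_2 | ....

Answer: M ≅ ℤ^1 ⊕ ℤ/2 ⊕ ℤ/2

Derivation:
rank_ℚ(R)=2; free=3−2=1
SNF(R) diag = [2, 2] → torsion [2, 2]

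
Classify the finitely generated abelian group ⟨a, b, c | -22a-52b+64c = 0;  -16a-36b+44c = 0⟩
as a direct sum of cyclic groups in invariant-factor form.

Answer: M ≅ ℤ^1 ⊕ ℤ/2 ⊕ ℤ/4

Derivation:
rank_ℚ(R)=2; free=3−2=1
SNF(R) diag = [2, 4] → torsion [2, 4]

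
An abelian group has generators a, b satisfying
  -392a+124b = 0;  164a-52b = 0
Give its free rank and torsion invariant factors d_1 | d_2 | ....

rank_ℚ(R)=2; free=2−2=0
SNF(R) diag = [4, 12] → torsion [4, 12]

Answer: M ≅ ℤ/4 ⊕ ℤ/12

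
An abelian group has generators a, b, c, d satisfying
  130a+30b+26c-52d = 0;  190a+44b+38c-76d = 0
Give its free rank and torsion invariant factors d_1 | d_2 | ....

Answer: M ≅ ℤ^2 ⊕ ℤ/2 ⊕ ℤ/2

Derivation:
rank_ℚ(R)=2; free=4−2=2
SNF(R) diag = [2, 2] → torsion [2, 2]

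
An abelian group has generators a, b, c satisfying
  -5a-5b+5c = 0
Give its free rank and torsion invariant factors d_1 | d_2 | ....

Answer: M ≅ ℤ^2 ⊕ ℤ/5

Derivation:
rank_ℚ(R)=1; free=3−1=2
SNF(R) diag = [5] → torsion [5]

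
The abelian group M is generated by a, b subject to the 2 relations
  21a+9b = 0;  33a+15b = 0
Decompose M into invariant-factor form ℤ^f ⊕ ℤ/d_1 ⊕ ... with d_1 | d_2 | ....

Answer: M ≅ ℤ/3 ⊕ ℤ/6

Derivation:
rank_ℚ(R)=2; free=2−2=0
SNF(R) diag = [3, 6] → torsion [3, 6]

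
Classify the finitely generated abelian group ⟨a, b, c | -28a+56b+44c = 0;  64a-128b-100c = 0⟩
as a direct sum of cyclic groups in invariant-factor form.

rank_ℚ(R)=2; free=3−2=1
SNF(R) diag = [4, 4] → torsion [4, 4]

Answer: M ≅ ℤ^1 ⊕ ℤ/4 ⊕ ℤ/4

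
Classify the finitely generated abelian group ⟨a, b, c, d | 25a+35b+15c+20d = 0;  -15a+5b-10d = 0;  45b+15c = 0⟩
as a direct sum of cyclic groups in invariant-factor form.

rank_ℚ(R)=3; free=4−3=1
SNF(R) diag = [5, 5, 15] → torsion [5, 5, 15]

Answer: M ≅ ℤ^1 ⊕ ℤ/5 ⊕ ℤ/5 ⊕ ℤ/15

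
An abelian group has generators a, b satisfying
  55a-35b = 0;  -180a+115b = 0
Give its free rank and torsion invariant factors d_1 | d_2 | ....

Answer: M ≅ ℤ/5 ⊕ ℤ/5

Derivation:
rank_ℚ(R)=2; free=2−2=0
SNF(R) diag = [5, 5] → torsion [5, 5]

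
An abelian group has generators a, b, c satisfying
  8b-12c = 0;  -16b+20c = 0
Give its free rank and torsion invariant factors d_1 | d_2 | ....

rank_ℚ(R)=2; free=3−2=1
SNF(R) diag = [4, 8] → torsion [4, 8]

Answer: M ≅ ℤ^1 ⊕ ℤ/4 ⊕ ℤ/8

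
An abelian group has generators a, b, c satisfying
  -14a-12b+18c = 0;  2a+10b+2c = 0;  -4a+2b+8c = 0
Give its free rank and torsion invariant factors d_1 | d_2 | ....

rank_ℚ(R)=3; free=3−3=0
SNF(R) diag = [2, 2, 4] → torsion [2, 2, 4]

Answer: M ≅ ℤ/2 ⊕ ℤ/2 ⊕ ℤ/4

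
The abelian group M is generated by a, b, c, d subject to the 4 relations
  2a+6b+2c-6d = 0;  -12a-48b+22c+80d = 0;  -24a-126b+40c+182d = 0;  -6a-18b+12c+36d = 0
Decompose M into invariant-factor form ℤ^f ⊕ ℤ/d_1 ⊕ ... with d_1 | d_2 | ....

rank_ℚ(R)=4; free=4−4=0
SNF(R) diag = [2, 2, 6, 18] → torsion [2, 2, 6, 18]

Answer: M ≅ ℤ/2 ⊕ ℤ/2 ⊕ ℤ/6 ⊕ ℤ/18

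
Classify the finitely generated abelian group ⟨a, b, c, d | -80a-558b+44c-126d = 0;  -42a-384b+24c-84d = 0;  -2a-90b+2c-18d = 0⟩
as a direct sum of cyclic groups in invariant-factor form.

rank_ℚ(R)=3; free=4−3=1
SNF(R) diag = [2, 6, 18] → torsion [2, 6, 18]

Answer: M ≅ ℤ^1 ⊕ ℤ/2 ⊕ ℤ/6 ⊕ ℤ/18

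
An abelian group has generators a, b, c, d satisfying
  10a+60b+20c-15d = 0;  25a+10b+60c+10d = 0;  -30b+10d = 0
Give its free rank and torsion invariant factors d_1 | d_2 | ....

rank_ℚ(R)=3; free=4−3=1
SNF(R) diag = [5, 5, 10] → torsion [5, 5, 10]

Answer: M ≅ ℤ^1 ⊕ ℤ/5 ⊕ ℤ/5 ⊕ ℤ/10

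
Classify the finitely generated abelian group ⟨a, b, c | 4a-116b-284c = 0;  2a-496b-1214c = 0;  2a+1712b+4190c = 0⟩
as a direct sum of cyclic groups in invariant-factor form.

Answer: M ≅ ℤ/2 ⊕ ℤ/4 ⊕ ℤ/12

Derivation:
rank_ℚ(R)=3; free=3−3=0
SNF(R) diag = [2, 4, 12] → torsion [2, 4, 12]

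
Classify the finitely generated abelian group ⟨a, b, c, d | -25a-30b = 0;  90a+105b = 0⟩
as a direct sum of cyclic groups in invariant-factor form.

rank_ℚ(R)=2; free=4−2=2
SNF(R) diag = [5, 15] → torsion [5, 15]

Answer: M ≅ ℤ^2 ⊕ ℤ/5 ⊕ ℤ/15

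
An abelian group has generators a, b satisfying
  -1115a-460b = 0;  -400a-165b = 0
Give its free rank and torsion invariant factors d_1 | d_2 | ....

Answer: M ≅ ℤ/5 ⊕ ℤ/5

Derivation:
rank_ℚ(R)=2; free=2−2=0
SNF(R) diag = [5, 5] → torsion [5, 5]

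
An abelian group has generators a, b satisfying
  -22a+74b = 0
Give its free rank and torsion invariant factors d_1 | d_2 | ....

rank_ℚ(R)=1; free=2−1=1
SNF(R) diag = [2] → torsion [2]

Answer: M ≅ ℤ^1 ⊕ ℤ/2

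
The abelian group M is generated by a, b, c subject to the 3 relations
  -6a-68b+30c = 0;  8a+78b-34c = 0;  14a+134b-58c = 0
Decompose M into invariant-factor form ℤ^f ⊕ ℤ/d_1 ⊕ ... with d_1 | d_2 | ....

Answer: M ≅ ℤ/2 ⊕ ℤ/2 ⊕ ℤ/6

Derivation:
rank_ℚ(R)=3; free=3−3=0
SNF(R) diag = [2, 2, 6] → torsion [2, 2, 6]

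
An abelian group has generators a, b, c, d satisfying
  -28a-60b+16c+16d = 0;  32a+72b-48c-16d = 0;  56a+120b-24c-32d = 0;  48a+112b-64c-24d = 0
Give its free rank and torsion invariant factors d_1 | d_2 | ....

rank_ℚ(R)=4; free=4−4=0
SNF(R) diag = [4, 8, 8, 8] → torsion [4, 8, 8, 8]

Answer: M ≅ ℤ/4 ⊕ ℤ/8 ⊕ ℤ/8 ⊕ ℤ/8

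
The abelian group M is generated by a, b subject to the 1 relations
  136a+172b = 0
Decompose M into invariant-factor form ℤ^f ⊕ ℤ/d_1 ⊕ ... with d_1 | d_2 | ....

rank_ℚ(R)=1; free=2−1=1
SNF(R) diag = [4] → torsion [4]

Answer: M ≅ ℤ^1 ⊕ ℤ/4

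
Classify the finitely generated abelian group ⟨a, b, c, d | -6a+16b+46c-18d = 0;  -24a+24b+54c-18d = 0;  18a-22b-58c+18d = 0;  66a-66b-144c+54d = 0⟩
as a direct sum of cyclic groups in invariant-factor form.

rank_ℚ(R)=4; free=4−4=0
SNF(R) diag = [2, 6, 18, 18] → torsion [2, 6, 18, 18]

Answer: M ≅ ℤ/2 ⊕ ℤ/6 ⊕ ℤ/18 ⊕ ℤ/18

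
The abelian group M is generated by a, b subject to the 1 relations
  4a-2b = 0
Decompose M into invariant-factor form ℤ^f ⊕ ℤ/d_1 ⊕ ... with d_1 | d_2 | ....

rank_ℚ(R)=1; free=2−1=1
SNF(R) diag = [2] → torsion [2]

Answer: M ≅ ℤ^1 ⊕ ℤ/2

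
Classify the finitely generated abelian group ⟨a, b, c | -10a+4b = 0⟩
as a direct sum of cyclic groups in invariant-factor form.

rank_ℚ(R)=1; free=3−1=2
SNF(R) diag = [2] → torsion [2]

Answer: M ≅ ℤ^2 ⊕ ℤ/2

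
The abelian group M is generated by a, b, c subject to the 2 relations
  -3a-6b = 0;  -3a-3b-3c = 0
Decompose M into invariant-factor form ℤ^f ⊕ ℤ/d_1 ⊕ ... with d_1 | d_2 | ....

rank_ℚ(R)=2; free=3−2=1
SNF(R) diag = [3, 3] → torsion [3, 3]

Answer: M ≅ ℤ^1 ⊕ ℤ/3 ⊕ ℤ/3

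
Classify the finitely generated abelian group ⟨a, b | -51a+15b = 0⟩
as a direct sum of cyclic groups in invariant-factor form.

rank_ℚ(R)=1; free=2−1=1
SNF(R) diag = [3] → torsion [3]

Answer: M ≅ ℤ^1 ⊕ ℤ/3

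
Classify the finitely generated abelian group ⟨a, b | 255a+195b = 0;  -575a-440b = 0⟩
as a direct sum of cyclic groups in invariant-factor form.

Answer: M ≅ ℤ/5 ⊕ ℤ/15

Derivation:
rank_ℚ(R)=2; free=2−2=0
SNF(R) diag = [5, 15] → torsion [5, 15]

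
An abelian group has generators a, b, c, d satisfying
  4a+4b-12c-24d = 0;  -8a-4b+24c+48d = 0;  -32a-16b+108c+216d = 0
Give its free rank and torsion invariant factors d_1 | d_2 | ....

rank_ℚ(R)=3; free=4−3=1
SNF(R) diag = [4, 4, 12] → torsion [4, 4, 12]

Answer: M ≅ ℤ^1 ⊕ ℤ/4 ⊕ ℤ/4 ⊕ ℤ/12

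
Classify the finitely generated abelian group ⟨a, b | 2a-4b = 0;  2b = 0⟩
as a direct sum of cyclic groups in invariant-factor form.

rank_ℚ(R)=2; free=2−2=0
SNF(R) diag = [2, 2] → torsion [2, 2]

Answer: M ≅ ℤ/2 ⊕ ℤ/2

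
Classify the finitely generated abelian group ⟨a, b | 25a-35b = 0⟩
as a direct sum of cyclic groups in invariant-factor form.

Answer: M ≅ ℤ^1 ⊕ ℤ/5

Derivation:
rank_ℚ(R)=1; free=2−1=1
SNF(R) diag = [5] → torsion [5]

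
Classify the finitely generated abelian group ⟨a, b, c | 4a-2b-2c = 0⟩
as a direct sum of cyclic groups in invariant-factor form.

Answer: M ≅ ℤ^2 ⊕ ℤ/2

Derivation:
rank_ℚ(R)=1; free=3−1=2
SNF(R) diag = [2] → torsion [2]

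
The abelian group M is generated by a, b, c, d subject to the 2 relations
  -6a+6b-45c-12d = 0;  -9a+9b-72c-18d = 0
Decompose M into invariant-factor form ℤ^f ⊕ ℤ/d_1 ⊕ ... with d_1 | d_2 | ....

Answer: M ≅ ℤ^2 ⊕ ℤ/3 ⊕ ℤ/9

Derivation:
rank_ℚ(R)=2; free=4−2=2
SNF(R) diag = [3, 9] → torsion [3, 9]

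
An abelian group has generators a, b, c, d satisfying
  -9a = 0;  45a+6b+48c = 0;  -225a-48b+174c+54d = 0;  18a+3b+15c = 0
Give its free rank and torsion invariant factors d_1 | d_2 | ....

rank_ℚ(R)=4; free=4−4=0
SNF(R) diag = [3, 9, 18, 54] → torsion [3, 9, 18, 54]

Answer: M ≅ ℤ/3 ⊕ ℤ/9 ⊕ ℤ/18 ⊕ ℤ/54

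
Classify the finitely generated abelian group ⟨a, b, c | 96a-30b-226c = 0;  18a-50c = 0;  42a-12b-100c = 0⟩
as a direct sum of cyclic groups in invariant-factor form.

rank_ℚ(R)=3; free=3−3=0
SNF(R) diag = [2, 6, 18] → torsion [2, 6, 18]

Answer: M ≅ ℤ/2 ⊕ ℤ/6 ⊕ ℤ/18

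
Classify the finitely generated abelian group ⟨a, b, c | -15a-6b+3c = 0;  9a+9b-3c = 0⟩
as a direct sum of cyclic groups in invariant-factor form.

rank_ℚ(R)=2; free=3−2=1
SNF(R) diag = [3, 3] → torsion [3, 3]

Answer: M ≅ ℤ^1 ⊕ ℤ/3 ⊕ ℤ/3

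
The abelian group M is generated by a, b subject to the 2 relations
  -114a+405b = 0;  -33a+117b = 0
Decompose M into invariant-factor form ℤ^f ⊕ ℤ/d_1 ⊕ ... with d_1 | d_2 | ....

Answer: M ≅ ℤ/3 ⊕ ℤ/9

Derivation:
rank_ℚ(R)=2; free=2−2=0
SNF(R) diag = [3, 9] → torsion [3, 9]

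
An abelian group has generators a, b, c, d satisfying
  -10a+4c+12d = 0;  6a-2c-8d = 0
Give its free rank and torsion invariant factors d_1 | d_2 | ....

rank_ℚ(R)=2; free=4−2=2
SNF(R) diag = [2, 2] → torsion [2, 2]

Answer: M ≅ ℤ^2 ⊕ ℤ/2 ⊕ ℤ/2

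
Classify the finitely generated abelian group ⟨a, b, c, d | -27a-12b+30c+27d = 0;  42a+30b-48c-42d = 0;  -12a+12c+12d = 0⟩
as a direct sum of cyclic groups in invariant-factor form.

rank_ℚ(R)=3; free=4−3=1
SNF(R) diag = [3, 6, 12] → torsion [3, 6, 12]

Answer: M ≅ ℤ^1 ⊕ ℤ/3 ⊕ ℤ/6 ⊕ ℤ/12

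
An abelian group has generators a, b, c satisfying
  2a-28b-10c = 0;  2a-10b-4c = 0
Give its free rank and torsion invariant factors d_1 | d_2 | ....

rank_ℚ(R)=2; free=3−2=1
SNF(R) diag = [2, 6] → torsion [2, 6]

Answer: M ≅ ℤ^1 ⊕ ℤ/2 ⊕ ℤ/6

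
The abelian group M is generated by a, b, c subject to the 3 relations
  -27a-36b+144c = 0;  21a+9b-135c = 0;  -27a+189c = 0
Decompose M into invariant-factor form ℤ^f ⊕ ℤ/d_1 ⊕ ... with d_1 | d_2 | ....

Answer: M ≅ ℤ/3 ⊕ ℤ/9 ⊕ ℤ/27

Derivation:
rank_ℚ(R)=3; free=3−3=0
SNF(R) diag = [3, 9, 27] → torsion [3, 9, 27]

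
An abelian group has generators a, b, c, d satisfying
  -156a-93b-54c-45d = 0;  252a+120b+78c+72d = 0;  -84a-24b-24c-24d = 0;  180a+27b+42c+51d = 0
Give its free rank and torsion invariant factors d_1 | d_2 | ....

rank_ℚ(R)=4; free=4−4=0
SNF(R) diag = [3, 6, 12, 24] → torsion [3, 6, 12, 24]

Answer: M ≅ ℤ/3 ⊕ ℤ/6 ⊕ ℤ/12 ⊕ ℤ/24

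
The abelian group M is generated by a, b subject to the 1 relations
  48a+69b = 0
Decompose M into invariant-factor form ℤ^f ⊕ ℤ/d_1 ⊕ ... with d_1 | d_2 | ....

Answer: M ≅ ℤ^1 ⊕ ℤ/3

Derivation:
rank_ℚ(R)=1; free=2−1=1
SNF(R) diag = [3] → torsion [3]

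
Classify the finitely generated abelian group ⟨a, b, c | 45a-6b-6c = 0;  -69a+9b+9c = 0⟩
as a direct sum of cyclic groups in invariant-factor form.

rank_ℚ(R)=2; free=3−2=1
SNF(R) diag = [3, 3] → torsion [3, 3]

Answer: M ≅ ℤ^1 ⊕ ℤ/3 ⊕ ℤ/3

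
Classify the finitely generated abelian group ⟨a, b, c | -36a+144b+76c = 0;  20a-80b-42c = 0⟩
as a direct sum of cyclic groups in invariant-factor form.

Answer: M ≅ ℤ^1 ⊕ ℤ/2 ⊕ ℤ/4

Derivation:
rank_ℚ(R)=2; free=3−2=1
SNF(R) diag = [2, 4] → torsion [2, 4]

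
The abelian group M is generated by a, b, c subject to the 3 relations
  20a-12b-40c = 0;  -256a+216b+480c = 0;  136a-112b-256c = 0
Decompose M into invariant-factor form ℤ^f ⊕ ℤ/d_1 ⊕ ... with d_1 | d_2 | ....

rank_ℚ(R)=3; free=3−3=0
SNF(R) diag = [4, 8, 16] → torsion [4, 8, 16]

Answer: M ≅ ℤ/4 ⊕ ℤ/8 ⊕ ℤ/16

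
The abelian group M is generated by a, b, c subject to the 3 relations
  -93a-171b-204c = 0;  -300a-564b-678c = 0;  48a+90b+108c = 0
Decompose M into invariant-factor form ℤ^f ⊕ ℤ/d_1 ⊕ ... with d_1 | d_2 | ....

Answer: M ≅ ℤ/3 ⊕ ℤ/6 ⊕ ℤ/6

Derivation:
rank_ℚ(R)=3; free=3−3=0
SNF(R) diag = [3, 6, 6] → torsion [3, 6, 6]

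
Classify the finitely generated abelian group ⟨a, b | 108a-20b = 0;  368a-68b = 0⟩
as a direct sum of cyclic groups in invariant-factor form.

rank_ℚ(R)=2; free=2−2=0
SNF(R) diag = [4, 4] → torsion [4, 4]

Answer: M ≅ ℤ/4 ⊕ ℤ/4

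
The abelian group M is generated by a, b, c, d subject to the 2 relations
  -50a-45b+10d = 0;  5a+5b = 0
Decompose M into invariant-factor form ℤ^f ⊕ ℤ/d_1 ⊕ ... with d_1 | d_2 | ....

Answer: M ≅ ℤ^2 ⊕ ℤ/5 ⊕ ℤ/5

Derivation:
rank_ℚ(R)=2; free=4−2=2
SNF(R) diag = [5, 5] → torsion [5, 5]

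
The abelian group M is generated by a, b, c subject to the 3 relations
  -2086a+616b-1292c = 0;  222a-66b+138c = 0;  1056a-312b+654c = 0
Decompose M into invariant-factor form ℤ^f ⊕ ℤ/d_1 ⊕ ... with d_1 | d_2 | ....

rank_ℚ(R)=3; free=3−3=0
SNF(R) diag = [2, 6, 18] → torsion [2, 6, 18]

Answer: M ≅ ℤ/2 ⊕ ℤ/6 ⊕ ℤ/18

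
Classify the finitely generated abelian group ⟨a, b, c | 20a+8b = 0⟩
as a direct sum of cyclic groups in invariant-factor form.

Answer: M ≅ ℤ^2 ⊕ ℤ/4

Derivation:
rank_ℚ(R)=1; free=3−1=2
SNF(R) diag = [4] → torsion [4]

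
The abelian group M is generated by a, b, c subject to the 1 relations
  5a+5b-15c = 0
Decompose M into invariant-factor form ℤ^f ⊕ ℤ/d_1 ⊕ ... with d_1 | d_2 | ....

rank_ℚ(R)=1; free=3−1=2
SNF(R) diag = [5] → torsion [5]

Answer: M ≅ ℤ^2 ⊕ ℤ/5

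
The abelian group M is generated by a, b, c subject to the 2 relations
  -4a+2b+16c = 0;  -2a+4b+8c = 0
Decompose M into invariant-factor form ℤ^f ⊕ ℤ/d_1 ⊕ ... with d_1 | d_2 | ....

Answer: M ≅ ℤ^1 ⊕ ℤ/2 ⊕ ℤ/6

Derivation:
rank_ℚ(R)=2; free=3−2=1
SNF(R) diag = [2, 6] → torsion [2, 6]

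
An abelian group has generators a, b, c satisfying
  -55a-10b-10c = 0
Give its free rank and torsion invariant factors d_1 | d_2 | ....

Answer: M ≅ ℤ^2 ⊕ ℤ/5

Derivation:
rank_ℚ(R)=1; free=3−1=2
SNF(R) diag = [5] → torsion [5]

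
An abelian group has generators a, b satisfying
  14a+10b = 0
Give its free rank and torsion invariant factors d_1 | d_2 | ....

rank_ℚ(R)=1; free=2−1=1
SNF(R) diag = [2] → torsion [2]

Answer: M ≅ ℤ^1 ⊕ ℤ/2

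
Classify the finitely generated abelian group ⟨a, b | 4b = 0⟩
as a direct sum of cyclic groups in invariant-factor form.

Answer: M ≅ ℤ^1 ⊕ ℤ/4

Derivation:
rank_ℚ(R)=1; free=2−1=1
SNF(R) diag = [4] → torsion [4]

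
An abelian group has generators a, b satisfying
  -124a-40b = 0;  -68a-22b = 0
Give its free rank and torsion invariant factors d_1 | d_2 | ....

rank_ℚ(R)=2; free=2−2=0
SNF(R) diag = [2, 4] → torsion [2, 4]

Answer: M ≅ ℤ/2 ⊕ ℤ/4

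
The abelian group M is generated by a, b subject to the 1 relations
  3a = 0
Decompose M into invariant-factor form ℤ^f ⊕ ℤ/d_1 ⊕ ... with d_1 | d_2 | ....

rank_ℚ(R)=1; free=2−1=1
SNF(R) diag = [3] → torsion [3]

Answer: M ≅ ℤ^1 ⊕ ℤ/3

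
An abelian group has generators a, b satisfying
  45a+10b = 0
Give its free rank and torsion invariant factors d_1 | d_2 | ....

Answer: M ≅ ℤ^1 ⊕ ℤ/5

Derivation:
rank_ℚ(R)=1; free=2−1=1
SNF(R) diag = [5] → torsion [5]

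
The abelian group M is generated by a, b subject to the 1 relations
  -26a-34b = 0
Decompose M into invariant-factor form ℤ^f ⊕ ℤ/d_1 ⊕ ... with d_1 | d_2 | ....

rank_ℚ(R)=1; free=2−1=1
SNF(R) diag = [2] → torsion [2]

Answer: M ≅ ℤ^1 ⊕ ℤ/2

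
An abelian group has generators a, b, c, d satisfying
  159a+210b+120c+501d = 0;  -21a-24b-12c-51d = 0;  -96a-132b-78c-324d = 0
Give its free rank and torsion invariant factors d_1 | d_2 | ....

Answer: M ≅ ℤ^1 ⊕ ℤ/3 ⊕ ℤ/6 ⊕ ℤ/6

Derivation:
rank_ℚ(R)=3; free=4−3=1
SNF(R) diag = [3, 6, 6] → torsion [3, 6, 6]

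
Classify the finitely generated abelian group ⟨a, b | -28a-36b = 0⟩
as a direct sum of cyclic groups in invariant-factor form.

Answer: M ≅ ℤ^1 ⊕ ℤ/4

Derivation:
rank_ℚ(R)=1; free=2−1=1
SNF(R) diag = [4] → torsion [4]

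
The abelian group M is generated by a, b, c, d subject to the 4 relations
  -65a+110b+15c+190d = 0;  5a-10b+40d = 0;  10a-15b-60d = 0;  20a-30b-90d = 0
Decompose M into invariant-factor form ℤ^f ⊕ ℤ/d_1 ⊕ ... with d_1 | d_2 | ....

Answer: M ≅ ℤ/5 ⊕ ℤ/5 ⊕ ℤ/15 ⊕ ℤ/30

Derivation:
rank_ℚ(R)=4; free=4−4=0
SNF(R) diag = [5, 5, 15, 30] → torsion [5, 5, 15, 30]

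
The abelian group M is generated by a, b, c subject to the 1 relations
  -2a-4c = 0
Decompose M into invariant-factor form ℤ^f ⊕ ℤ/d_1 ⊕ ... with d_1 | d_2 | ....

Answer: M ≅ ℤ^2 ⊕ ℤ/2

Derivation:
rank_ℚ(R)=1; free=3−1=2
SNF(R) diag = [2] → torsion [2]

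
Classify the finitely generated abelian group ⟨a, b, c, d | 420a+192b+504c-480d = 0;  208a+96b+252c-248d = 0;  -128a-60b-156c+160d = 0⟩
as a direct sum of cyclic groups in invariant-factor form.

rank_ℚ(R)=3; free=4−3=1
SNF(R) diag = [4, 12, 12] → torsion [4, 12, 12]

Answer: M ≅ ℤ^1 ⊕ ℤ/4 ⊕ ℤ/12 ⊕ ℤ/12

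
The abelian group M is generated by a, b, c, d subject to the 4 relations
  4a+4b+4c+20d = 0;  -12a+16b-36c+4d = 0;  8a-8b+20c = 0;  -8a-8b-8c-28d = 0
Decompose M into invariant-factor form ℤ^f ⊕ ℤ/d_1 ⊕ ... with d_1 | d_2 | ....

Answer: M ≅ ℤ/4 ⊕ ℤ/4 ⊕ ℤ/12 ⊕ ℤ/12

Derivation:
rank_ℚ(R)=4; free=4−4=0
SNF(R) diag = [4, 4, 12, 12] → torsion [4, 4, 12, 12]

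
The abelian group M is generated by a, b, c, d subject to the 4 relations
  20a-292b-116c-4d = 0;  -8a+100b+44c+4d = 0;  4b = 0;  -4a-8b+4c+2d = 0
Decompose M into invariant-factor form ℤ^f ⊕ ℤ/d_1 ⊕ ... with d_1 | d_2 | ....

rank_ℚ(R)=4; free=4−4=0
SNF(R) diag = [2, 4, 12, 36] → torsion [2, 4, 12, 36]

Answer: M ≅ ℤ/2 ⊕ ℤ/4 ⊕ ℤ/12 ⊕ ℤ/36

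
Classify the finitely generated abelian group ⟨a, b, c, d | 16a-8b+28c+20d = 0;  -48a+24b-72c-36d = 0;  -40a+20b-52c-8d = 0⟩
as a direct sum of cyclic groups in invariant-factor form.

Answer: M ≅ ℤ^1 ⊕ ℤ/4 ⊕ ℤ/12 ⊕ ℤ/12

Derivation:
rank_ℚ(R)=3; free=4−3=1
SNF(R) diag = [4, 12, 12] → torsion [4, 12, 12]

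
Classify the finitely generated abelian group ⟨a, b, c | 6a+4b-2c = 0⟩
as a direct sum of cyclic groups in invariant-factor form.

Answer: M ≅ ℤ^2 ⊕ ℤ/2

Derivation:
rank_ℚ(R)=1; free=3−1=2
SNF(R) diag = [2] → torsion [2]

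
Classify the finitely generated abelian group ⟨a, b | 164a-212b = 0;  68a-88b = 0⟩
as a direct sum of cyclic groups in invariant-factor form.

Answer: M ≅ ℤ/4 ⊕ ℤ/4

Derivation:
rank_ℚ(R)=2; free=2−2=0
SNF(R) diag = [4, 4] → torsion [4, 4]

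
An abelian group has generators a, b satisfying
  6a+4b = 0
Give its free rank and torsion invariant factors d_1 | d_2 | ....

rank_ℚ(R)=1; free=2−1=1
SNF(R) diag = [2] → torsion [2]

Answer: M ≅ ℤ^1 ⊕ ℤ/2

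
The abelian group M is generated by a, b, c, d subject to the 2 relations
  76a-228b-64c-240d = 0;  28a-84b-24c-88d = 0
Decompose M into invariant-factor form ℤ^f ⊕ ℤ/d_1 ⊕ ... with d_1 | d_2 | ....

Answer: M ≅ ℤ^2 ⊕ ℤ/4 ⊕ ℤ/8

Derivation:
rank_ℚ(R)=2; free=4−2=2
SNF(R) diag = [4, 8] → torsion [4, 8]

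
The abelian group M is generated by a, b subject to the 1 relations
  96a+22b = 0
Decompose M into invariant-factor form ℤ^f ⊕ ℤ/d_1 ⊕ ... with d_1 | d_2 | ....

Answer: M ≅ ℤ^1 ⊕ ℤ/2

Derivation:
rank_ℚ(R)=1; free=2−1=1
SNF(R) diag = [2] → torsion [2]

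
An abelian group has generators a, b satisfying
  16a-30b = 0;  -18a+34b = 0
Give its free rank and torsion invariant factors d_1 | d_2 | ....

Answer: M ≅ ℤ/2 ⊕ ℤ/2

Derivation:
rank_ℚ(R)=2; free=2−2=0
SNF(R) diag = [2, 2] → torsion [2, 2]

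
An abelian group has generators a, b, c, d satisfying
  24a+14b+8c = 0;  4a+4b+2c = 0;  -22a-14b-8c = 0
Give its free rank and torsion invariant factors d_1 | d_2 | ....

Answer: M ≅ ℤ^1 ⊕ ℤ/2 ⊕ ℤ/2 ⊕ ℤ/2

Derivation:
rank_ℚ(R)=3; free=4−3=1
SNF(R) diag = [2, 2, 2] → torsion [2, 2, 2]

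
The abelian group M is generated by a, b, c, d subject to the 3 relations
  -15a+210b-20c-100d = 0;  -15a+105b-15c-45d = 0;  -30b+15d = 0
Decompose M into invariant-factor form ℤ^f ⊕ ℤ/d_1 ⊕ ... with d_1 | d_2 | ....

rank_ℚ(R)=3; free=4−3=1
SNF(R) diag = [5, 15, 15] → torsion [5, 15, 15]

Answer: M ≅ ℤ^1 ⊕ ℤ/5 ⊕ ℤ/15 ⊕ ℤ/15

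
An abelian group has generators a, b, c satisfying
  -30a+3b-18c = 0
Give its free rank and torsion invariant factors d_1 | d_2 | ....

rank_ℚ(R)=1; free=3−1=2
SNF(R) diag = [3] → torsion [3]

Answer: M ≅ ℤ^2 ⊕ ℤ/3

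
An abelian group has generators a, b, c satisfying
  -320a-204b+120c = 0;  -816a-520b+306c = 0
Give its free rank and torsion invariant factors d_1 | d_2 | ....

rank_ℚ(R)=2; free=3−2=1
SNF(R) diag = [2, 4] → torsion [2, 4]

Answer: M ≅ ℤ^1 ⊕ ℤ/2 ⊕ ℤ/4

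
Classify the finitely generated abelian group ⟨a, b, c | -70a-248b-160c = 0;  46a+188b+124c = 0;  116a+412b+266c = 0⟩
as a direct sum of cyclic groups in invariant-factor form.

rank_ℚ(R)=3; free=3−3=0
SNF(R) diag = [2, 6, 12] → torsion [2, 6, 12]

Answer: M ≅ ℤ/2 ⊕ ℤ/6 ⊕ ℤ/12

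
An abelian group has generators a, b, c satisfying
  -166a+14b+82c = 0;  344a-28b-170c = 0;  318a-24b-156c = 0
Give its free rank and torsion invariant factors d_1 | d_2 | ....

rank_ℚ(R)=3; free=3−3=0
SNF(R) diag = [2, 6, 18] → torsion [2, 6, 18]

Answer: M ≅ ℤ/2 ⊕ ℤ/6 ⊕ ℤ/18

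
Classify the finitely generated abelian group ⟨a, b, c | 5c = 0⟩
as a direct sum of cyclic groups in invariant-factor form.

rank_ℚ(R)=1; free=3−1=2
SNF(R) diag = [5] → torsion [5]

Answer: M ≅ ℤ^2 ⊕ ℤ/5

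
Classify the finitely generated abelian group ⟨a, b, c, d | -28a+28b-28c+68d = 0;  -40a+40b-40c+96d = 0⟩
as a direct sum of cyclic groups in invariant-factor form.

Answer: M ≅ ℤ^2 ⊕ ℤ/4 ⊕ ℤ/8

Derivation:
rank_ℚ(R)=2; free=4−2=2
SNF(R) diag = [4, 8] → torsion [4, 8]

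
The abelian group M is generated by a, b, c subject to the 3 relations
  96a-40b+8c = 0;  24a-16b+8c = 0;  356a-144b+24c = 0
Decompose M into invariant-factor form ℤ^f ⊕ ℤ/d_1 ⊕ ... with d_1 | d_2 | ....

Answer: M ≅ ℤ/4 ⊕ ℤ/8 ⊕ ℤ/24

Derivation:
rank_ℚ(R)=3; free=3−3=0
SNF(R) diag = [4, 8, 24] → torsion [4, 8, 24]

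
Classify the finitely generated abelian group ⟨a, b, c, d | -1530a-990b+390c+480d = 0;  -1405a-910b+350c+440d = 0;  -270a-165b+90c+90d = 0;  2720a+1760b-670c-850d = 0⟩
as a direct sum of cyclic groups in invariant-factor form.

rank_ℚ(R)=4; free=4−4=0
SNF(R) diag = [5, 15, 30, 90] → torsion [5, 15, 30, 90]

Answer: M ≅ ℤ/5 ⊕ ℤ/15 ⊕ ℤ/30 ⊕ ℤ/90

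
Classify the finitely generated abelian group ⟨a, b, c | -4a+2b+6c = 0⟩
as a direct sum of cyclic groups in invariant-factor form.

Answer: M ≅ ℤ^2 ⊕ ℤ/2

Derivation:
rank_ℚ(R)=1; free=3−1=2
SNF(R) diag = [2] → torsion [2]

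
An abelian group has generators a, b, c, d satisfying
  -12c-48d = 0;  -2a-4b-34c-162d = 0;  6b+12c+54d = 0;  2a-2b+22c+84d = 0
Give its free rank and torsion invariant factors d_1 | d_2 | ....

rank_ℚ(R)=4; free=4−4=0
SNF(R) diag = [2, 6, 12, 24] → torsion [2, 6, 12, 24]

Answer: M ≅ ℤ/2 ⊕ ℤ/6 ⊕ ℤ/12 ⊕ ℤ/24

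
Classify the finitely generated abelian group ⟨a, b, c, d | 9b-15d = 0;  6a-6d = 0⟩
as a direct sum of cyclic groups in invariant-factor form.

Answer: M ≅ ℤ^2 ⊕ ℤ/3 ⊕ ℤ/6

Derivation:
rank_ℚ(R)=2; free=4−2=2
SNF(R) diag = [3, 6] → torsion [3, 6]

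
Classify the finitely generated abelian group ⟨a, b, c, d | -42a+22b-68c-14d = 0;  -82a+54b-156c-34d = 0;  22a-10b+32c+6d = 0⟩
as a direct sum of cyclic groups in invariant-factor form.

Answer: M ≅ ℤ^1 ⊕ ℤ/2 ⊕ ℤ/4 ⊕ ℤ/12

Derivation:
rank_ℚ(R)=3; free=4−3=1
SNF(R) diag = [2, 4, 12] → torsion [2, 4, 12]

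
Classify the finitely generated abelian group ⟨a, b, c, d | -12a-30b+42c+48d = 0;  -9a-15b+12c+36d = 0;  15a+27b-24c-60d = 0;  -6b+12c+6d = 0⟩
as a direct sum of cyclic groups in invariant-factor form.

rank_ℚ(R)=4; free=4−4=0
SNF(R) diag = [3, 6, 6, 6] → torsion [3, 6, 6, 6]

Answer: M ≅ ℤ/3 ⊕ ℤ/6 ⊕ ℤ/6 ⊕ ℤ/6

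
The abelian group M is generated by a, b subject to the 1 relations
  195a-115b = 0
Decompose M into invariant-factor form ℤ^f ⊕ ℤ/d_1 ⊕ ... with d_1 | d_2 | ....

rank_ℚ(R)=1; free=2−1=1
SNF(R) diag = [5] → torsion [5]

Answer: M ≅ ℤ^1 ⊕ ℤ/5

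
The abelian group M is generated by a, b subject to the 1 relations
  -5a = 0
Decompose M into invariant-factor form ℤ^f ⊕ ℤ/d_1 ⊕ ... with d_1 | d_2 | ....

rank_ℚ(R)=1; free=2−1=1
SNF(R) diag = [5] → torsion [5]

Answer: M ≅ ℤ^1 ⊕ ℤ/5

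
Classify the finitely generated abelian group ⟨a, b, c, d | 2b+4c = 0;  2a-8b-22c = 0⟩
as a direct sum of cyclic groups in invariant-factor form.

rank_ℚ(R)=2; free=4−2=2
SNF(R) diag = [2, 2] → torsion [2, 2]

Answer: M ≅ ℤ^2 ⊕ ℤ/2 ⊕ ℤ/2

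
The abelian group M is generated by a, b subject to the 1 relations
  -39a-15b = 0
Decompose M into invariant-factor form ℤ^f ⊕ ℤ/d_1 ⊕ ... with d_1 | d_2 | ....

rank_ℚ(R)=1; free=2−1=1
SNF(R) diag = [3] → torsion [3]

Answer: M ≅ ℤ^1 ⊕ ℤ/3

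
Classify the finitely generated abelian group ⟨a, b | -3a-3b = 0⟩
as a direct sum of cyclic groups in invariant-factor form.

rank_ℚ(R)=1; free=2−1=1
SNF(R) diag = [3] → torsion [3]

Answer: M ≅ ℤ^1 ⊕ ℤ/3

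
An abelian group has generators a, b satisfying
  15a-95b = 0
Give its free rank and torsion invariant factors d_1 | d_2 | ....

Answer: M ≅ ℤ^1 ⊕ ℤ/5

Derivation:
rank_ℚ(R)=1; free=2−1=1
SNF(R) diag = [5] → torsion [5]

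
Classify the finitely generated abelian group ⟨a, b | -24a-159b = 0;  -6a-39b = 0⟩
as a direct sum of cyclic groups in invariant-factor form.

Answer: M ≅ ℤ/3 ⊕ ℤ/6

Derivation:
rank_ℚ(R)=2; free=2−2=0
SNF(R) diag = [3, 6] → torsion [3, 6]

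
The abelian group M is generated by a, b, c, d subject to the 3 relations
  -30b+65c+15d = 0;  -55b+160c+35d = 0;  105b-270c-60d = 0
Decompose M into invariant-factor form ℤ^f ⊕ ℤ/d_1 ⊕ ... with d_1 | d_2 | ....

rank_ℚ(R)=3; free=4−3=1
SNF(R) diag = [5, 5, 15] → torsion [5, 5, 15]

Answer: M ≅ ℤ^1 ⊕ ℤ/5 ⊕ ℤ/5 ⊕ ℤ/15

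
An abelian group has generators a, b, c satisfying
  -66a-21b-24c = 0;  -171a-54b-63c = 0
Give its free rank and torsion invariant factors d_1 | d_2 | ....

Answer: M ≅ ℤ^1 ⊕ ℤ/3 ⊕ ℤ/9

Derivation:
rank_ℚ(R)=2; free=3−2=1
SNF(R) diag = [3, 9] → torsion [3, 9]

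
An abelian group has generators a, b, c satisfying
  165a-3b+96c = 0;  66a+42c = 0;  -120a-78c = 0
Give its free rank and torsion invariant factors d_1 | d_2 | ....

rank_ℚ(R)=3; free=3−3=0
SNF(R) diag = [3, 6, 18] → torsion [3, 6, 18]

Answer: M ≅ ℤ/3 ⊕ ℤ/6 ⊕ ℤ/18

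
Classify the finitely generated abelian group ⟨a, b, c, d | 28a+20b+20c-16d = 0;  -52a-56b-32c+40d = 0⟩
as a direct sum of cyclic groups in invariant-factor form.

rank_ℚ(R)=2; free=4−2=2
SNF(R) diag = [4, 12] → torsion [4, 12]

Answer: M ≅ ℤ^2 ⊕ ℤ/4 ⊕ ℤ/12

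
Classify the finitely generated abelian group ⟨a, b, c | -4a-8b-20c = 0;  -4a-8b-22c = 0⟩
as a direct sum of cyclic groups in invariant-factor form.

rank_ℚ(R)=2; free=3−2=1
SNF(R) diag = [2, 4] → torsion [2, 4]

Answer: M ≅ ℤ^1 ⊕ ℤ/2 ⊕ ℤ/4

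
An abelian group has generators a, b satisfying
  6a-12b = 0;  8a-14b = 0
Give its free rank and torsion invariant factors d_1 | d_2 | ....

Answer: M ≅ ℤ/2 ⊕ ℤ/6

Derivation:
rank_ℚ(R)=2; free=2−2=0
SNF(R) diag = [2, 6] → torsion [2, 6]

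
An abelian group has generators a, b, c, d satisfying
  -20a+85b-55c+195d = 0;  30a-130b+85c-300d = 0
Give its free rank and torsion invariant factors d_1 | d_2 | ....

rank_ℚ(R)=2; free=4−2=2
SNF(R) diag = [5, 5] → torsion [5, 5]

Answer: M ≅ ℤ^2 ⊕ ℤ/5 ⊕ ℤ/5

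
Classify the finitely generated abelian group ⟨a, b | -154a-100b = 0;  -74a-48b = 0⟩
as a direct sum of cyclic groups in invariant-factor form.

rank_ℚ(R)=2; free=2−2=0
SNF(R) diag = [2, 4] → torsion [2, 4]

Answer: M ≅ ℤ/2 ⊕ ℤ/4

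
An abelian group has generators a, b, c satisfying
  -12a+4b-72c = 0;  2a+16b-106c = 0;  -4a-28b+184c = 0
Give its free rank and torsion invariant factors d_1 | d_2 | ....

rank_ℚ(R)=3; free=3−3=0
SNF(R) diag = [2, 4, 8] → torsion [2, 4, 8]

Answer: M ≅ ℤ/2 ⊕ ℤ/4 ⊕ ℤ/8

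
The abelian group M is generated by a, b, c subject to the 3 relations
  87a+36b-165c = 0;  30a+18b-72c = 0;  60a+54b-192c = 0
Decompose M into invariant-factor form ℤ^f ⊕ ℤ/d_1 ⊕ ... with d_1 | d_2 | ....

Answer: M ≅ ℤ/3 ⊕ ℤ/6 ⊕ ℤ/18

Derivation:
rank_ℚ(R)=3; free=3−3=0
SNF(R) diag = [3, 6, 18] → torsion [3, 6, 18]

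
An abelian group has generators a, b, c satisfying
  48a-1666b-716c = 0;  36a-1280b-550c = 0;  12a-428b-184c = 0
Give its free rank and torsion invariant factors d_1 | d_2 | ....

Answer: M ≅ ℤ/2 ⊕ ℤ/6 ⊕ ℤ/12

Derivation:
rank_ℚ(R)=3; free=3−3=0
SNF(R) diag = [2, 6, 12] → torsion [2, 6, 12]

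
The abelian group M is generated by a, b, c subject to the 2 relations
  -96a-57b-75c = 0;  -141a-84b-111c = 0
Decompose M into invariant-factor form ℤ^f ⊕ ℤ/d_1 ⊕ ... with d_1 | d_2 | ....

rank_ℚ(R)=2; free=3−2=1
SNF(R) diag = [3, 9] → torsion [3, 9]

Answer: M ≅ ℤ^1 ⊕ ℤ/3 ⊕ ℤ/9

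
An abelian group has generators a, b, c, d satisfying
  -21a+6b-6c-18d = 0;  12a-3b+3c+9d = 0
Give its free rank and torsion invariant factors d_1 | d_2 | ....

rank_ℚ(R)=2; free=4−2=2
SNF(R) diag = [3, 3] → torsion [3, 3]

Answer: M ≅ ℤ^2 ⊕ ℤ/3 ⊕ ℤ/3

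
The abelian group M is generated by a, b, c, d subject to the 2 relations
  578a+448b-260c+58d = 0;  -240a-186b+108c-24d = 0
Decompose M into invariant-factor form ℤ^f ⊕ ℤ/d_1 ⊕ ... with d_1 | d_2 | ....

rank_ℚ(R)=2; free=4−2=2
SNF(R) diag = [2, 6] → torsion [2, 6]

Answer: M ≅ ℤ^2 ⊕ ℤ/2 ⊕ ℤ/6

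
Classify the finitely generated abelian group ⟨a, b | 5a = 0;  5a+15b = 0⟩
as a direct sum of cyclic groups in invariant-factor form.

Answer: M ≅ ℤ/5 ⊕ ℤ/15

Derivation:
rank_ℚ(R)=2; free=2−2=0
SNF(R) diag = [5, 15] → torsion [5, 15]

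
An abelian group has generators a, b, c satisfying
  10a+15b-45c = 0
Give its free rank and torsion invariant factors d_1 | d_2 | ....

Answer: M ≅ ℤ^2 ⊕ ℤ/5

Derivation:
rank_ℚ(R)=1; free=3−1=2
SNF(R) diag = [5] → torsion [5]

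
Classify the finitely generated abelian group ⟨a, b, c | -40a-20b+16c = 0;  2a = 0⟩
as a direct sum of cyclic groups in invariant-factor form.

Answer: M ≅ ℤ^1 ⊕ ℤ/2 ⊕ ℤ/4

Derivation:
rank_ℚ(R)=2; free=3−2=1
SNF(R) diag = [2, 4] → torsion [2, 4]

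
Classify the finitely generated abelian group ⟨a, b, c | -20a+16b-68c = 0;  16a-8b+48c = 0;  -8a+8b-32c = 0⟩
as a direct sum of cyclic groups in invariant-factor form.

Answer: M ≅ ℤ/4 ⊕ ℤ/8 ⊕ ℤ/8

Derivation:
rank_ℚ(R)=3; free=3−3=0
SNF(R) diag = [4, 8, 8] → torsion [4, 8, 8]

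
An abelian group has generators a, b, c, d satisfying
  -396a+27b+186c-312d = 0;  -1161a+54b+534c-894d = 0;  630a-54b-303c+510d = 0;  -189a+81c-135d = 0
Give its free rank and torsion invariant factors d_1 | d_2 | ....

Answer: M ≅ ℤ/3 ⊕ ℤ/9 ⊕ ℤ/27 ⊕ ℤ/27

Derivation:
rank_ℚ(R)=4; free=4−4=0
SNF(R) diag = [3, 9, 27, 27] → torsion [3, 9, 27, 27]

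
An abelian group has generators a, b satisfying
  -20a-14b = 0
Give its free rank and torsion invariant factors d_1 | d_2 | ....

rank_ℚ(R)=1; free=2−1=1
SNF(R) diag = [2] → torsion [2]

Answer: M ≅ ℤ^1 ⊕ ℤ/2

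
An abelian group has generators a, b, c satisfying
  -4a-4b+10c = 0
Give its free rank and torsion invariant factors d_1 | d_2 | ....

rank_ℚ(R)=1; free=3−1=2
SNF(R) diag = [2] → torsion [2]

Answer: M ≅ ℤ^2 ⊕ ℤ/2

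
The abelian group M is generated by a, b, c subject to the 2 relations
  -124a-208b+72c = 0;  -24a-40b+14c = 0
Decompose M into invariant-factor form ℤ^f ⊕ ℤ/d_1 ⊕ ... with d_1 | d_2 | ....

rank_ℚ(R)=2; free=3−2=1
SNF(R) diag = [2, 4] → torsion [2, 4]

Answer: M ≅ ℤ^1 ⊕ ℤ/2 ⊕ ℤ/4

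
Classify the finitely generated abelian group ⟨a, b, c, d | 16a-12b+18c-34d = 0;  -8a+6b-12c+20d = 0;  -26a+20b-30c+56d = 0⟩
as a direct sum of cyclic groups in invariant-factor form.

Answer: M ≅ ℤ^1 ⊕ ℤ/2 ⊕ ℤ/2 ⊕ ℤ/6

Derivation:
rank_ℚ(R)=3; free=4−3=1
SNF(R) diag = [2, 2, 6] → torsion [2, 2, 6]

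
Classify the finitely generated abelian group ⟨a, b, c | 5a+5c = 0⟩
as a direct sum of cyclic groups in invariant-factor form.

rank_ℚ(R)=1; free=3−1=2
SNF(R) diag = [5] → torsion [5]

Answer: M ≅ ℤ^2 ⊕ ℤ/5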